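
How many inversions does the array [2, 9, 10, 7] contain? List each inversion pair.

Finding inversions in [2, 9, 10, 7]:

(1, 3): arr[1]=9 > arr[3]=7
(2, 3): arr[2]=10 > arr[3]=7

Total inversions: 2

The array has 2 inversion(s): (1,3), (2,3). Each pair (i,j) satisfies i < j and arr[i] > arr[j].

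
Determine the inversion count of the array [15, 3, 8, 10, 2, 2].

Finding inversions in [15, 3, 8, 10, 2, 2]:

(0, 1): arr[0]=15 > arr[1]=3
(0, 2): arr[0]=15 > arr[2]=8
(0, 3): arr[0]=15 > arr[3]=10
(0, 4): arr[0]=15 > arr[4]=2
(0, 5): arr[0]=15 > arr[5]=2
(1, 4): arr[1]=3 > arr[4]=2
(1, 5): arr[1]=3 > arr[5]=2
(2, 4): arr[2]=8 > arr[4]=2
(2, 5): arr[2]=8 > arr[5]=2
(3, 4): arr[3]=10 > arr[4]=2
(3, 5): arr[3]=10 > arr[5]=2

Total inversions: 11

The array has 11 inversion(s): (0,1), (0,2), (0,3), (0,4), (0,5), (1,4), (1,5), (2,4), (2,5), (3,4), (3,5). Each pair (i,j) satisfies i < j and arr[i] > arr[j].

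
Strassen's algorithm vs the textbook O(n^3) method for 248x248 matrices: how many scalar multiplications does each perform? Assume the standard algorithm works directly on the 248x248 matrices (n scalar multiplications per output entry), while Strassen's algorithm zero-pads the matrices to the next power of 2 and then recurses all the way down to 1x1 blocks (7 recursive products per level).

Matrix multiplication for 248x248 matrices:

Strassen's algorithm requires power-of-2 dimensions. Pad 248x248 to 256x256 (next power of 2).

Standard algorithm: 248^3 = 15252992 multiplications
Strassen's algorithm: 7^(log2(256)) = 7^8 = 5764801 multiplications
Savings: 15252992 - 5764801 = 9488191 multiplications

Standard: 15252992 multiplications (248^3). Strassen: 5764801 multiplications (7^8, after padding to 256x256). Strassen reduces 8 recursive multiplications to 7 at each level.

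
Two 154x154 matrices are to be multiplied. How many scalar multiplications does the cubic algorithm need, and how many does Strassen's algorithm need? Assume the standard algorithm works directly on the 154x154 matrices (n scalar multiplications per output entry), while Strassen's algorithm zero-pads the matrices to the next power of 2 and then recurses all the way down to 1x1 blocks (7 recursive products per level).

Matrix multiplication for 154x154 matrices:

Strassen's algorithm requires power-of-2 dimensions. Pad 154x154 to 256x256 (next power of 2).

Standard algorithm: 154^3 = 3652264 multiplications
Strassen's algorithm: 7^(log2(256)) = 7^8 = 5764801 multiplications
Difference: 3652264 - 5764801 = -2112537 (Strassen uses MORE here due to padding overhead — for small or just-over-power-of-2 n, padding can outweigh the per-level savings)

Standard: 3652264 multiplications (154^3). Strassen: 5764801 multiplications (7^8, after padding to 256x256). Strassen reduces 8 recursive multiplications to 7 at each level.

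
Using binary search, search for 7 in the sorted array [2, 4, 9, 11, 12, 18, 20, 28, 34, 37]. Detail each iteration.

Binary search for 7 in [2, 4, 9, 11, 12, 18, 20, 28, 34, 37]:

lo=0, hi=9, mid=4, arr[mid]=12 -> 12 > 7, search left half
lo=0, hi=3, mid=1, arr[mid]=4 -> 4 < 7, search right half
lo=2, hi=3, mid=2, arr[mid]=9 -> 9 > 7, search left half
lo=2 > hi=1, target 7 not found

Binary search determines that 7 is not in the array after 3 comparisons. The search space was exhausted without finding the target.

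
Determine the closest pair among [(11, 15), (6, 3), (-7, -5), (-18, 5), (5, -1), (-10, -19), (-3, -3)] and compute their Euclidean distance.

Computing all pairwise distances among 7 points:

d((11, 15), (6, 3)) = 13.0
d((11, 15), (-7, -5)) = 26.9072
d((11, 15), (-18, 5)) = 30.6757
d((11, 15), (5, -1)) = 17.088
d((11, 15), (-10, -19)) = 39.9625
d((11, 15), (-3, -3)) = 22.8035
d((6, 3), (-7, -5)) = 15.2643
d((6, 3), (-18, 5)) = 24.0832
d((6, 3), (5, -1)) = 4.1231 <-- minimum
d((6, 3), (-10, -19)) = 27.2029
d((6, 3), (-3, -3)) = 10.8167
d((-7, -5), (-18, 5)) = 14.8661
d((-7, -5), (5, -1)) = 12.6491
d((-7, -5), (-10, -19)) = 14.3178
d((-7, -5), (-3, -3)) = 4.4721
d((-18, 5), (5, -1)) = 23.7697
d((-18, 5), (-10, -19)) = 25.2982
d((-18, 5), (-3, -3)) = 17.0
d((5, -1), (-10, -19)) = 23.4307
d((5, -1), (-3, -3)) = 8.2462
d((-10, -19), (-3, -3)) = 17.4642

Closest pair: (6, 3) and (5, -1) with distance 4.1231

The closest pair is (6, 3) and (5, -1) with Euclidean distance 4.1231. For 7 points, brute-force pairwise comparison is shown above. For large n, the divide-and-conquer algorithm (sort by x, recurse on halves, check the dividing strip) achieves O(n log n).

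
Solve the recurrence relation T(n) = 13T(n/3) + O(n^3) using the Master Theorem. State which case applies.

Master Theorem for T(n) = 13T(n/3) + O(n^3):

a = 13, b = 3, c = 3
log_b(a) = log_3(13) = 2.3347

Case 3: c = 3 > log_3(13) = 2.3347
T(n) = O(n^3) = O(n^3)

For T(n) = 13T(n/3) + O(n^3): log_3(13) = 2.3347. This is Case 3 of the Master Theorem (c > log_b(a), work dominated by root), giving O(n^3).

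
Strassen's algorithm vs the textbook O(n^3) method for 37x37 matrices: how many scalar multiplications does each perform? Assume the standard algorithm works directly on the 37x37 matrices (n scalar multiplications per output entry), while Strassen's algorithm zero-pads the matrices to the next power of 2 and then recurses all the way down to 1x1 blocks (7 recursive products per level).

Matrix multiplication for 37x37 matrices:

Strassen's algorithm requires power-of-2 dimensions. Pad 37x37 to 64x64 (next power of 2).

Standard algorithm: 37^3 = 50653 multiplications
Strassen's algorithm: 7^(log2(64)) = 7^6 = 117649 multiplications
Difference: 50653 - 117649 = -66996 (Strassen uses MORE here due to padding overhead — for small or just-over-power-of-2 n, padding can outweigh the per-level savings)

Standard: 50653 multiplications (37^3). Strassen: 117649 multiplications (7^6, after padding to 64x64). Strassen reduces 8 recursive multiplications to 7 at each level.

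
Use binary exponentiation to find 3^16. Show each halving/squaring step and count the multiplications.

Computing 3^16 by squaring (build up from 3^1; each line after the first costs one multiplication):

3^1 = 3
3^2 = (3^1)^2 = 3^2 = 9
3^4 = (3^2)^2 = 9^2 = 81
3^8 = (3^4)^2 = 81^2 = 6561
3^16 = (3^8)^2 = 6561^2 = 43046721

Result: 43046721
Multiplications needed: 4 (4 lines after 3^1)

3^16 = 43046721. Using exponentiation by squaring, this requires 4 multiplications. The key idea: if the exponent is even, square the half-power; if odd, multiply by the base once.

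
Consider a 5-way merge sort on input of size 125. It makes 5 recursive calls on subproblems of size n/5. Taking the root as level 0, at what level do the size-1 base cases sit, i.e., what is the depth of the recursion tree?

For divide and conquer with division factor 5:

Problem sizes at each level:
Level 0: 125
Level 1: 25
Level 2: 5
Level 3: 1

The root is level 0 and the size-1 base case is level 3 (the tree spans levels 0 through 3, i.e. 4 levels counting the root), so the depth is the number of divisions: log_5(125) = 3

The recursion tree depth is log_5(125) = 3. At each level, the problem size is divided by 5, so it takes 3 divisions to reduce to a base case of size 1. The algorithm makes 5 recursive calls at each level.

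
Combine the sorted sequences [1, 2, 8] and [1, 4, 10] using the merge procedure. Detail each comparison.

Merging process:

Compare 1 vs 1: take 1 from left. Merged: [1]
Compare 2 vs 1: take 1 from right. Merged: [1, 1]
Compare 2 vs 4: take 2 from left. Merged: [1, 1, 2]
Compare 8 vs 4: take 4 from right. Merged: [1, 1, 2, 4]
Compare 8 vs 10: take 8 from left. Merged: [1, 1, 2, 4, 8]
Append remaining from right: [10]. Merged: [1, 1, 2, 4, 8, 10]

Final merged array: [1, 1, 2, 4, 8, 10]
Total comparisons: 5

The merged array is [1, 1, 2, 4, 8, 10], requiring 5 comparisons. The merge step runs in O(n) time where n is the total number of elements.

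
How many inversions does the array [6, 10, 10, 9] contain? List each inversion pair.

Finding inversions in [6, 10, 10, 9]:

(1, 3): arr[1]=10 > arr[3]=9
(2, 3): arr[2]=10 > arr[3]=9

Total inversions: 2

The array has 2 inversion(s): (1,3), (2,3). Each pair (i,j) satisfies i < j and arr[i] > arr[j].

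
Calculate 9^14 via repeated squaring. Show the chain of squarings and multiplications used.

Computing 9^14 by squaring (build up from 9^1; each line after the first costs one multiplication):

9^1 = 9
9^2 = (9^1)^2 = 9^2 = 81
9^3 = 9 * 9^2 = 9 * 81 = 729
9^6 = (9^3)^2 = 729^2 = 531441
9^7 = 9 * 9^6 = 9 * 531441 = 4782969
9^14 = (9^7)^2 = 4782969^2 = 22876792454961

Result: 22876792454961
Multiplications needed: 5 (5 lines after 9^1)

9^14 = 22876792454961. Using exponentiation by squaring, this requires 5 multiplications. The key idea: if the exponent is even, square the half-power; if odd, multiply by the base once.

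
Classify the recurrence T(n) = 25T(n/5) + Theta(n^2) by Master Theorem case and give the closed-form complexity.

Master Theorem for T(n) = 25T(n/5) + O(n^2):

a = 25, b = 5, c = 2
log_b(a) = log_5(25) = 2.0000

Case 2: c = 2 = log_5(25) = 2.0000
T(n) = O(n^2 log n) = O(n^2 log n)

For T(n) = 25T(n/5) + O(n^2): log_5(25) = 2.0000. This is Case 2 of the Master Theorem (c = log_b(a), equal work at all levels), giving O(n^2 log n).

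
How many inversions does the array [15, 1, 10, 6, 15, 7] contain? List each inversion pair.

Finding inversions in [15, 1, 10, 6, 15, 7]:

(0, 1): arr[0]=15 > arr[1]=1
(0, 2): arr[0]=15 > arr[2]=10
(0, 3): arr[0]=15 > arr[3]=6
(0, 5): arr[0]=15 > arr[5]=7
(2, 3): arr[2]=10 > arr[3]=6
(2, 5): arr[2]=10 > arr[5]=7
(4, 5): arr[4]=15 > arr[5]=7

Total inversions: 7

The array has 7 inversion(s): (0,1), (0,2), (0,3), (0,5), (2,3), (2,5), (4,5). Each pair (i,j) satisfies i < j and arr[i] > arr[j].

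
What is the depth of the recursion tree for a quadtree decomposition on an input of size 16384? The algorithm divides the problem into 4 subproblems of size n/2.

For divide and conquer with division factor 2:

Problem sizes at each level:
Level 0: 16384
Level 1: 8192
Level 2: 4096
Level 3: 2048
Level 4: 1024
Level 5: 512
Level 6: 256
Level 7: 128
Level 8: 64
Level 9: 32
Level 10: 16
Level 11: 8
Level 12: 4
Level 13: 2
Level 14: 1

The root is level 0 and the size-1 base case is level 14 (the tree spans levels 0 through 14, i.e. 15 levels counting the root), so the depth is the number of divisions: log_2(16384) = 14

The recursion tree depth is log_2(16384) = 14. At each level, the problem size is divided by 2, so it takes 14 divisions to reduce to a base case of size 1. The algorithm makes 4 recursive calls at each level.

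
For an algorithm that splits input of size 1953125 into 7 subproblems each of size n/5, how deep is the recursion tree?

For divide and conquer with division factor 5:

Problem sizes at each level:
Level 0: 1953125
Level 1: 390625
Level 2: 78125
Level 3: 15625
Level 4: 3125
Level 5: 625
Level 6: 125
Level 7: 25
Level 8: 5
Level 9: 1

The root is level 0 and the size-1 base case is level 9 (the tree spans levels 0 through 9, i.e. 10 levels counting the root), so the depth is the number of divisions: log_5(1953125) = 9

The recursion tree depth is log_5(1953125) = 9. At each level, the problem size is divided by 5, so it takes 9 divisions to reduce to a base case of size 1. The algorithm makes 7 recursive calls at each level.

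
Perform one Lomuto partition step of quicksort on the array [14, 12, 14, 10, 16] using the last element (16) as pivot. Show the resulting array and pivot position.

Lomuto partition with pivot = 16:

Initial array: [14, 12, 14, 10, 16]

arr[0]=14 <= 16: swap with position 0, array becomes [14, 12, 14, 10, 16]
arr[1]=12 <= 16: swap with position 1, array becomes [14, 12, 14, 10, 16]
arr[2]=14 <= 16: swap with position 2, array becomes [14, 12, 14, 10, 16]
arr[3]=10 <= 16: swap with position 3, array becomes [14, 12, 14, 10, 16]

Place pivot at position 4: [14, 12, 14, 10, 16]
Pivot position: 4

After partitioning with pivot 16, the array becomes [14, 12, 14, 10, 16]. The pivot is placed at index 4. All elements to the left of the pivot are <= 16, and all elements to the right are > 16.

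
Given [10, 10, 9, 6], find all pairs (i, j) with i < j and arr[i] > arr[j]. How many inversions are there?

Finding inversions in [10, 10, 9, 6]:

(0, 2): arr[0]=10 > arr[2]=9
(0, 3): arr[0]=10 > arr[3]=6
(1, 2): arr[1]=10 > arr[2]=9
(1, 3): arr[1]=10 > arr[3]=6
(2, 3): arr[2]=9 > arr[3]=6

Total inversions: 5

The array has 5 inversion(s): (0,2), (0,3), (1,2), (1,3), (2,3). Each pair (i,j) satisfies i < j and arr[i] > arr[j].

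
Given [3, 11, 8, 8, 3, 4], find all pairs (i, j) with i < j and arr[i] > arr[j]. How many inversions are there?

Finding inversions in [3, 11, 8, 8, 3, 4]:

(1, 2): arr[1]=11 > arr[2]=8
(1, 3): arr[1]=11 > arr[3]=8
(1, 4): arr[1]=11 > arr[4]=3
(1, 5): arr[1]=11 > arr[5]=4
(2, 4): arr[2]=8 > arr[4]=3
(2, 5): arr[2]=8 > arr[5]=4
(3, 4): arr[3]=8 > arr[4]=3
(3, 5): arr[3]=8 > arr[5]=4

Total inversions: 8

The array has 8 inversion(s): (1,2), (1,3), (1,4), (1,5), (2,4), (2,5), (3,4), (3,5). Each pair (i,j) satisfies i < j and arr[i] > arr[j].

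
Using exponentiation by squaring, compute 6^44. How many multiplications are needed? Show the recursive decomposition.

Computing 6^44 by squaring (build up from 6^1; each line after the first costs one multiplication):

6^1 = 6
6^2 = (6^1)^2 = 6^2 = 36
6^4 = (6^2)^2 = 36^2 = 1296
6^5 = 6 * 6^4 = 6 * 1296 = 7776
6^10 = (6^5)^2 = 7776^2 = 60466176
6^11 = 6 * 6^10 = 6 * 60466176 = 362797056
6^22 = (6^11)^2 = 362797056^2 = 131621703842267136
6^44 = (6^22)^2 = 131621703842267136^2 = 17324272922341479351919144385642496

Result: 17324272922341479351919144385642496
Multiplications needed: 7 (7 lines after 6^1)

6^44 = 17324272922341479351919144385642496. Using exponentiation by squaring, this requires 7 multiplications. The key idea: if the exponent is even, square the half-power; if odd, multiply by the base once.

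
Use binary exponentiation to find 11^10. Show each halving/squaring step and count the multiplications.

Computing 11^10 by squaring (build up from 11^1; each line after the first costs one multiplication):

11^1 = 11
11^2 = (11^1)^2 = 11^2 = 121
11^4 = (11^2)^2 = 121^2 = 14641
11^5 = 11 * 11^4 = 11 * 14641 = 161051
11^10 = (11^5)^2 = 161051^2 = 25937424601

Result: 25937424601
Multiplications needed: 4 (4 lines after 11^1)

11^10 = 25937424601. Using exponentiation by squaring, this requires 4 multiplications. The key idea: if the exponent is even, square the half-power; if odd, multiply by the base once.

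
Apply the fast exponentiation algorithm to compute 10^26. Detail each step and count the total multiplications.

Computing 10^26 by squaring (build up from 10^1; each line after the first costs one multiplication):

10^1 = 10
10^2 = (10^1)^2 = 10^2 = 100
10^3 = 10 * 10^2 = 10 * 100 = 1000
10^6 = (10^3)^2 = 1000^2 = 1000000
10^12 = (10^6)^2 = 1000000^2 = 1000000000000
10^13 = 10 * 10^12 = 10 * 1000000000000 = 10000000000000
10^26 = (10^13)^2 = 10000000000000^2 = 100000000000000000000000000

Result: 100000000000000000000000000
Multiplications needed: 6 (6 lines after 10^1)

10^26 = 100000000000000000000000000. Using exponentiation by squaring, this requires 6 multiplications. The key idea: if the exponent is even, square the half-power; if odd, multiply by the base once.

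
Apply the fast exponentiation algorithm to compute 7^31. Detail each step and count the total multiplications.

Computing 7^31 by squaring (build up from 7^1; each line after the first costs one multiplication):

7^1 = 7
7^2 = (7^1)^2 = 7^2 = 49
7^3 = 7 * 7^2 = 7 * 49 = 343
7^6 = (7^3)^2 = 343^2 = 117649
7^7 = 7 * 7^6 = 7 * 117649 = 823543
7^14 = (7^7)^2 = 823543^2 = 678223072849
7^15 = 7 * 7^14 = 7 * 678223072849 = 4747561509943
7^30 = (7^15)^2 = 4747561509943^2 = 22539340290692258087863249
7^31 = 7 * 7^30 = 7 * 22539340290692258087863249 = 157775382034845806615042743

Result: 157775382034845806615042743
Multiplications needed: 8 (8 lines after 7^1)

7^31 = 157775382034845806615042743. Using exponentiation by squaring, this requires 8 multiplications. The key idea: if the exponent is even, square the half-power; if odd, multiply by the base once.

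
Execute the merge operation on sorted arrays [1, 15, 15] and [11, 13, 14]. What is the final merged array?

Merging process:

Compare 1 vs 11: take 1 from left. Merged: [1]
Compare 15 vs 11: take 11 from right. Merged: [1, 11]
Compare 15 vs 13: take 13 from right. Merged: [1, 11, 13]
Compare 15 vs 14: take 14 from right. Merged: [1, 11, 13, 14]
Append remaining from left: [15, 15]. Merged: [1, 11, 13, 14, 15, 15]

Final merged array: [1, 11, 13, 14, 15, 15]
Total comparisons: 4

The merged array is [1, 11, 13, 14, 15, 15], requiring 4 comparisons. The merge step runs in O(n) time where n is the total number of elements.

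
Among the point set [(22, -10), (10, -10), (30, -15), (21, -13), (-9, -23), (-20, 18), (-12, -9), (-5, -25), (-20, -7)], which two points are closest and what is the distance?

Computing all pairwise distances among 9 points:

d((22, -10), (10, -10)) = 12.0
d((22, -10), (30, -15)) = 9.434
d((22, -10), (21, -13)) = 3.1623 <-- minimum
d((22, -10), (-9, -23)) = 33.6155
d((22, -10), (-20, 18)) = 50.4777
d((22, -10), (-12, -9)) = 34.0147
d((22, -10), (-5, -25)) = 30.8869
d((22, -10), (-20, -7)) = 42.107
d((10, -10), (30, -15)) = 20.6155
d((10, -10), (21, -13)) = 11.4018
d((10, -10), (-9, -23)) = 23.0217
d((10, -10), (-20, 18)) = 41.0366
d((10, -10), (-12, -9)) = 22.0227
d((10, -10), (-5, -25)) = 21.2132
d((10, -10), (-20, -7)) = 30.1496
d((30, -15), (21, -13)) = 9.2195
d((30, -15), (-9, -23)) = 39.8121
d((30, -15), (-20, 18)) = 59.9083
d((30, -15), (-12, -9)) = 42.4264
d((30, -15), (-5, -25)) = 36.4005
d((30, -15), (-20, -7)) = 50.636
d((21, -13), (-9, -23)) = 31.6228
d((21, -13), (-20, 18)) = 51.4004
d((21, -13), (-12, -9)) = 33.2415
d((21, -13), (-5, -25)) = 28.6356
d((21, -13), (-20, -7)) = 41.4367
d((-9, -23), (-20, 18)) = 42.45
d((-9, -23), (-12, -9)) = 14.3178
d((-9, -23), (-5, -25)) = 4.4721
d((-9, -23), (-20, -7)) = 19.4165
d((-20, 18), (-12, -9)) = 28.1603
d((-20, 18), (-5, -25)) = 45.5412
d((-20, 18), (-20, -7)) = 25.0
d((-12, -9), (-5, -25)) = 17.4642
d((-12, -9), (-20, -7)) = 8.2462
d((-5, -25), (-20, -7)) = 23.4307

Closest pair: (22, -10) and (21, -13) with distance 3.1623

The closest pair is (22, -10) and (21, -13) with Euclidean distance 3.1623. For 9 points, brute-force pairwise comparison is shown above. For large n, the divide-and-conquer algorithm (sort by x, recurse on halves, check the dividing strip) achieves O(n log n).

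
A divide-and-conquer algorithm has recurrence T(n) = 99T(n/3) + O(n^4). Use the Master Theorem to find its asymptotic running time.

Master Theorem for T(n) = 99T(n/3) + O(n^4):

a = 99, b = 3, c = 4
log_b(a) = log_3(99) = 4.1827

Case 1: c = 4 < log_3(99) = 4.1827
T(n) = O(n^(log_3 99))

For T(n) = 99T(n/3) + O(n^4): log_3(99) = 4.1827. This is Case 1 of the Master Theorem (c < log_b(a), work dominated by leaves), giving O(n^(log_3 99)).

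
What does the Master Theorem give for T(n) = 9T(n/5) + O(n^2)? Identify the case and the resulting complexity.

Master Theorem for T(n) = 9T(n/5) + O(n^2):

a = 9, b = 5, c = 2
log_b(a) = log_5(9) = 1.3652

Case 3: c = 2 > log_5(9) = 1.3652
T(n) = O(n^2) = O(n^2)

For T(n) = 9T(n/5) + O(n^2): log_5(9) = 1.3652. This is Case 3 of the Master Theorem (c > log_b(a), work dominated by root), giving O(n^2).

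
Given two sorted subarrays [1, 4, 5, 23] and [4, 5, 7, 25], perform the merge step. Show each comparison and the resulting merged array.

Merging process:

Compare 1 vs 4: take 1 from left. Merged: [1]
Compare 4 vs 4: take 4 from left. Merged: [1, 4]
Compare 5 vs 4: take 4 from right. Merged: [1, 4, 4]
Compare 5 vs 5: take 5 from left. Merged: [1, 4, 4, 5]
Compare 23 vs 5: take 5 from right. Merged: [1, 4, 4, 5, 5]
Compare 23 vs 7: take 7 from right. Merged: [1, 4, 4, 5, 5, 7]
Compare 23 vs 25: take 23 from left. Merged: [1, 4, 4, 5, 5, 7, 23]
Append remaining from right: [25]. Merged: [1, 4, 4, 5, 5, 7, 23, 25]

Final merged array: [1, 4, 4, 5, 5, 7, 23, 25]
Total comparisons: 7

The merged array is [1, 4, 4, 5, 5, 7, 23, 25], requiring 7 comparisons. The merge step runs in O(n) time where n is the total number of elements.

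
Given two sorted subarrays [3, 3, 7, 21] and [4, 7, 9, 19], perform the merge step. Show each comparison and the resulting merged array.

Merging process:

Compare 3 vs 4: take 3 from left. Merged: [3]
Compare 3 vs 4: take 3 from left. Merged: [3, 3]
Compare 7 vs 4: take 4 from right. Merged: [3, 3, 4]
Compare 7 vs 7: take 7 from left. Merged: [3, 3, 4, 7]
Compare 21 vs 7: take 7 from right. Merged: [3, 3, 4, 7, 7]
Compare 21 vs 9: take 9 from right. Merged: [3, 3, 4, 7, 7, 9]
Compare 21 vs 19: take 19 from right. Merged: [3, 3, 4, 7, 7, 9, 19]
Append remaining from left: [21]. Merged: [3, 3, 4, 7, 7, 9, 19, 21]

Final merged array: [3, 3, 4, 7, 7, 9, 19, 21]
Total comparisons: 7

The merged array is [3, 3, 4, 7, 7, 9, 19, 21], requiring 7 comparisons. The merge step runs in O(n) time where n is the total number of elements.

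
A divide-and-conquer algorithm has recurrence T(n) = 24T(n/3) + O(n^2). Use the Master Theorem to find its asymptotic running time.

Master Theorem for T(n) = 24T(n/3) + O(n^2):

a = 24, b = 3, c = 2
log_b(a) = log_3(24) = 2.8928

Case 1: c = 2 < log_3(24) = 2.8928
T(n) = O(n^(log_3 24))

For T(n) = 24T(n/3) + O(n^2): log_3(24) = 2.8928. This is Case 1 of the Master Theorem (c < log_b(a), work dominated by leaves), giving O(n^(log_3 24)).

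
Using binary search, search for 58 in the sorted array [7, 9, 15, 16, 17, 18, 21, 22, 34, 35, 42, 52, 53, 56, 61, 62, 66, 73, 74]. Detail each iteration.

Binary search for 58 in [7, 9, 15, 16, 17, 18, 21, 22, 34, 35, 42, 52, 53, 56, 61, 62, 66, 73, 74]:

lo=0, hi=18, mid=9, arr[mid]=35 -> 35 < 58, search right half
lo=10, hi=18, mid=14, arr[mid]=61 -> 61 > 58, search left half
lo=10, hi=13, mid=11, arr[mid]=52 -> 52 < 58, search right half
lo=12, hi=13, mid=12, arr[mid]=53 -> 53 < 58, search right half
lo=13, hi=13, mid=13, arr[mid]=56 -> 56 < 58, search right half
lo=14 > hi=13, target 58 not found

Binary search determines that 58 is not in the array after 5 comparisons. The search space was exhausted without finding the target.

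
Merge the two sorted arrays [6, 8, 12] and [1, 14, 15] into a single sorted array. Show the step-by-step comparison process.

Merging process:

Compare 6 vs 1: take 1 from right. Merged: [1]
Compare 6 vs 14: take 6 from left. Merged: [1, 6]
Compare 8 vs 14: take 8 from left. Merged: [1, 6, 8]
Compare 12 vs 14: take 12 from left. Merged: [1, 6, 8, 12]
Append remaining from right: [14, 15]. Merged: [1, 6, 8, 12, 14, 15]

Final merged array: [1, 6, 8, 12, 14, 15]
Total comparisons: 4

The merged array is [1, 6, 8, 12, 14, 15], requiring 4 comparisons. The merge step runs in O(n) time where n is the total number of elements.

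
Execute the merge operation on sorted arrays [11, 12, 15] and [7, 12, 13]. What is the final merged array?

Merging process:

Compare 11 vs 7: take 7 from right. Merged: [7]
Compare 11 vs 12: take 11 from left. Merged: [7, 11]
Compare 12 vs 12: take 12 from left. Merged: [7, 11, 12]
Compare 15 vs 12: take 12 from right. Merged: [7, 11, 12, 12]
Compare 15 vs 13: take 13 from right. Merged: [7, 11, 12, 12, 13]
Append remaining from left: [15]. Merged: [7, 11, 12, 12, 13, 15]

Final merged array: [7, 11, 12, 12, 13, 15]
Total comparisons: 5

The merged array is [7, 11, 12, 12, 13, 15], requiring 5 comparisons. The merge step runs in O(n) time where n is the total number of elements.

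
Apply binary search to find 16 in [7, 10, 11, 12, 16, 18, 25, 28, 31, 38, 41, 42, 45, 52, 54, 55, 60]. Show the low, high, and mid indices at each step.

Binary search for 16 in [7, 10, 11, 12, 16, 18, 25, 28, 31, 38, 41, 42, 45, 52, 54, 55, 60]:

lo=0, hi=16, mid=8, arr[mid]=31 -> 31 > 16, search left half
lo=0, hi=7, mid=3, arr[mid]=12 -> 12 < 16, search right half
lo=4, hi=7, mid=5, arr[mid]=18 -> 18 > 16, search left half
lo=4, hi=4, mid=4, arr[mid]=16 -> Found target at index 4!

Binary search finds 16 at index 4 after 4 comparisons. The search repeatedly halves the search space by comparing with the middle element.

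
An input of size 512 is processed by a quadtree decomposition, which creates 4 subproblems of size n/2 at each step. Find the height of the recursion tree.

For divide and conquer with division factor 2:

Problem sizes at each level:
Level 0: 512
Level 1: 256
Level 2: 128
Level 3: 64
Level 4: 32
Level 5: 16
Level 6: 8
Level 7: 4
Level 8: 2
Level 9: 1

The root is level 0 and the size-1 base case is level 9 (the tree spans levels 0 through 9, i.e. 10 levels counting the root), so the depth is the number of divisions: log_2(512) = 9

The recursion tree depth is log_2(512) = 9. At each level, the problem size is divided by 2, so it takes 9 divisions to reduce to a base case of size 1. The algorithm makes 4 recursive calls at each level.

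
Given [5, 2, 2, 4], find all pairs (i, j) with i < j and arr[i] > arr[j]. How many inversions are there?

Finding inversions in [5, 2, 2, 4]:

(0, 1): arr[0]=5 > arr[1]=2
(0, 2): arr[0]=5 > arr[2]=2
(0, 3): arr[0]=5 > arr[3]=4

Total inversions: 3

The array has 3 inversion(s): (0,1), (0,2), (0,3). Each pair (i,j) satisfies i < j and arr[i] > arr[j].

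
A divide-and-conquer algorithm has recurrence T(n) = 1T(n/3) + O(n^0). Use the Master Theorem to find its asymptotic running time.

Master Theorem for T(n) = 1T(n/3) + O(n^0):

a = 1, b = 3, c = 0
log_b(a) = log_3(1) = 0.0000

Case 2: c = 0 = log_3(1) = 0.0000
T(n) = O(n^0 log n) = O(log n)

For T(n) = 1T(n/3) + O(n^0): log_3(1) = 0.0000. This is Case 2 of the Master Theorem (c = log_b(a), equal work at all levels), giving O(log n).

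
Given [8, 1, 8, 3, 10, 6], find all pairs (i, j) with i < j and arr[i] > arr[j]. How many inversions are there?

Finding inversions in [8, 1, 8, 3, 10, 6]:

(0, 1): arr[0]=8 > arr[1]=1
(0, 3): arr[0]=8 > arr[3]=3
(0, 5): arr[0]=8 > arr[5]=6
(2, 3): arr[2]=8 > arr[3]=3
(2, 5): arr[2]=8 > arr[5]=6
(4, 5): arr[4]=10 > arr[5]=6

Total inversions: 6

The array has 6 inversion(s): (0,1), (0,3), (0,5), (2,3), (2,5), (4,5). Each pair (i,j) satisfies i < j and arr[i] > arr[j].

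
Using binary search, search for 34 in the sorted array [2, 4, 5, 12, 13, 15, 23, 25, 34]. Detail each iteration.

Binary search for 34 in [2, 4, 5, 12, 13, 15, 23, 25, 34]:

lo=0, hi=8, mid=4, arr[mid]=13 -> 13 < 34, search right half
lo=5, hi=8, mid=6, arr[mid]=23 -> 23 < 34, search right half
lo=7, hi=8, mid=7, arr[mid]=25 -> 25 < 34, search right half
lo=8, hi=8, mid=8, arr[mid]=34 -> Found target at index 8!

Binary search finds 34 at index 8 after 4 comparisons. The search repeatedly halves the search space by comparing with the middle element.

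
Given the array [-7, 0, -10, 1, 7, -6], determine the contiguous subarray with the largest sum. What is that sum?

Using Kadane's algorithm on [-7, 0, -10, 1, 7, -6]:

Scanning through the array:
Position 1 (value 0): max_ending_here = 0, max_so_far = 0
Position 2 (value -10): max_ending_here = -10, max_so_far = 0
Position 3 (value 1): max_ending_here = 1, max_so_far = 1
Position 4 (value 7): max_ending_here = 8, max_so_far = 8
Position 5 (value -6): max_ending_here = 2, max_so_far = 8

Maximum subarray: [1, 7]
Maximum sum: 8

The maximum subarray is [1, 7] with sum 8. This subarray runs from index 3 to index 4.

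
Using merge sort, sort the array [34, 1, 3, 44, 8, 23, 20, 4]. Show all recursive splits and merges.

Merge sort trace:

Split: [34, 1, 3, 44, 8, 23, 20, 4] -> [34, 1, 3, 44] and [8, 23, 20, 4]
  Split: [34, 1, 3, 44] -> [34, 1] and [3, 44]
    Split: [34, 1] -> [34] and [1]
    Merge: [34] + [1] -> [1, 34]
    Split: [3, 44] -> [3] and [44]
    Merge: [3] + [44] -> [3, 44]
  Merge: [1, 34] + [3, 44] -> [1, 3, 34, 44]
  Split: [8, 23, 20, 4] -> [8, 23] and [20, 4]
    Split: [8, 23] -> [8] and [23]
    Merge: [8] + [23] -> [8, 23]
    Split: [20, 4] -> [20] and [4]
    Merge: [20] + [4] -> [4, 20]
  Merge: [8, 23] + [4, 20] -> [4, 8, 20, 23]
Merge: [1, 3, 34, 44] + [4, 8, 20, 23] -> [1, 3, 4, 8, 20, 23, 34, 44]

Final sorted array: [1, 3, 4, 8, 20, 23, 34, 44]

The merge sort proceeds by recursively splitting the array and merging sorted halves.
After all merges, the sorted array is [1, 3, 4, 8, 20, 23, 34, 44].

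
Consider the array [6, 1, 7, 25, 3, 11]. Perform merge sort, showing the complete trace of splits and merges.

Merge sort trace:

Split: [6, 1, 7, 25, 3, 11] -> [6, 1, 7] and [25, 3, 11]
  Split: [6, 1, 7] -> [6] and [1, 7]
    Split: [1, 7] -> [1] and [7]
    Merge: [1] + [7] -> [1, 7]
  Merge: [6] + [1, 7] -> [1, 6, 7]
  Split: [25, 3, 11] -> [25] and [3, 11]
    Split: [3, 11] -> [3] and [11]
    Merge: [3] + [11] -> [3, 11]
  Merge: [25] + [3, 11] -> [3, 11, 25]
Merge: [1, 6, 7] + [3, 11, 25] -> [1, 3, 6, 7, 11, 25]

Final sorted array: [1, 3, 6, 7, 11, 25]

The merge sort proceeds by recursively splitting the array and merging sorted halves.
After all merges, the sorted array is [1, 3, 6, 7, 11, 25].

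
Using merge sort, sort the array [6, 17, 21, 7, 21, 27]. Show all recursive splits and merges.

Merge sort trace:

Split: [6, 17, 21, 7, 21, 27] -> [6, 17, 21] and [7, 21, 27]
  Split: [6, 17, 21] -> [6] and [17, 21]
    Split: [17, 21] -> [17] and [21]
    Merge: [17] + [21] -> [17, 21]
  Merge: [6] + [17, 21] -> [6, 17, 21]
  Split: [7, 21, 27] -> [7] and [21, 27]
    Split: [21, 27] -> [21] and [27]
    Merge: [21] + [27] -> [21, 27]
  Merge: [7] + [21, 27] -> [7, 21, 27]
Merge: [6, 17, 21] + [7, 21, 27] -> [6, 7, 17, 21, 21, 27]

Final sorted array: [6, 7, 17, 21, 21, 27]

The merge sort proceeds by recursively splitting the array and merging sorted halves.
After all merges, the sorted array is [6, 7, 17, 21, 21, 27].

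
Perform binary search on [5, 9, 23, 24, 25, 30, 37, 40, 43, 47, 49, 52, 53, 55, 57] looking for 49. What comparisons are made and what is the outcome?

Binary search for 49 in [5, 9, 23, 24, 25, 30, 37, 40, 43, 47, 49, 52, 53, 55, 57]:

lo=0, hi=14, mid=7, arr[mid]=40 -> 40 < 49, search right half
lo=8, hi=14, mid=11, arr[mid]=52 -> 52 > 49, search left half
lo=8, hi=10, mid=9, arr[mid]=47 -> 47 < 49, search right half
lo=10, hi=10, mid=10, arr[mid]=49 -> Found target at index 10!

Binary search finds 49 at index 10 after 4 comparisons. The search repeatedly halves the search space by comparing with the middle element.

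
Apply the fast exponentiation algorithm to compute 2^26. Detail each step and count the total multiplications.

Computing 2^26 by squaring (build up from 2^1; each line after the first costs one multiplication):

2^1 = 2
2^2 = (2^1)^2 = 2^2 = 4
2^3 = 2 * 2^2 = 2 * 4 = 8
2^6 = (2^3)^2 = 8^2 = 64
2^12 = (2^6)^2 = 64^2 = 4096
2^13 = 2 * 2^12 = 2 * 4096 = 8192
2^26 = (2^13)^2 = 8192^2 = 67108864

Result: 67108864
Multiplications needed: 6 (6 lines after 2^1)

2^26 = 67108864. Using exponentiation by squaring, this requires 6 multiplications. The key idea: if the exponent is even, square the half-power; if odd, multiply by the base once.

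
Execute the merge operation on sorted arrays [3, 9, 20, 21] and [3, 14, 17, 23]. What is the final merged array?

Merging process:

Compare 3 vs 3: take 3 from left. Merged: [3]
Compare 9 vs 3: take 3 from right. Merged: [3, 3]
Compare 9 vs 14: take 9 from left. Merged: [3, 3, 9]
Compare 20 vs 14: take 14 from right. Merged: [3, 3, 9, 14]
Compare 20 vs 17: take 17 from right. Merged: [3, 3, 9, 14, 17]
Compare 20 vs 23: take 20 from left. Merged: [3, 3, 9, 14, 17, 20]
Compare 21 vs 23: take 21 from left. Merged: [3, 3, 9, 14, 17, 20, 21]
Append remaining from right: [23]. Merged: [3, 3, 9, 14, 17, 20, 21, 23]

Final merged array: [3, 3, 9, 14, 17, 20, 21, 23]
Total comparisons: 7

The merged array is [3, 3, 9, 14, 17, 20, 21, 23], requiring 7 comparisons. The merge step runs in O(n) time where n is the total number of elements.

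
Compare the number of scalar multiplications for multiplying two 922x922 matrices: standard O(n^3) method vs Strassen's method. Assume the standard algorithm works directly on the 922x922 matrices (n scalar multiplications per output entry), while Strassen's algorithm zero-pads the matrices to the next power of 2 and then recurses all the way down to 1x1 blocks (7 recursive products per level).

Matrix multiplication for 922x922 matrices:

Strassen's algorithm requires power-of-2 dimensions. Pad 922x922 to 1024x1024 (next power of 2).

Standard algorithm: 922^3 = 783777448 multiplications
Strassen's algorithm: 7^(log2(1024)) = 7^10 = 282475249 multiplications
Savings: 783777448 - 282475249 = 501302199 multiplications

Standard: 783777448 multiplications (922^3). Strassen: 282475249 multiplications (7^10, after padding to 1024x1024). Strassen reduces 8 recursive multiplications to 7 at each level.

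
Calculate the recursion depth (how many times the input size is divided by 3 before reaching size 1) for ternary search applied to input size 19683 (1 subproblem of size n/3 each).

For divide and conquer with division factor 3:

Problem sizes at each level:
Level 0: 19683
Level 1: 6561
Level 2: 2187
Level 3: 729
Level 4: 243
Level 5: 81
Level 6: 27
Level 7: 9
Level 8: 3
Level 9: 1

The root is level 0 and the size-1 base case is level 9 (the tree spans levels 0 through 9, i.e. 10 levels counting the root), so the depth is the number of divisions: log_3(19683) = 9

The recursion tree depth is log_3(19683) = 9. At each level, the problem size is divided by 3, so it takes 9 divisions to reduce to a base case of size 1. The algorithm makes 1 recursive call at each level.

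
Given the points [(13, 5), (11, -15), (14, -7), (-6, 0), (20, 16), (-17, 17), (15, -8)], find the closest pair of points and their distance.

Computing all pairwise distances among 7 points:

d((13, 5), (11, -15)) = 20.0998
d((13, 5), (14, -7)) = 12.0416
d((13, 5), (-6, 0)) = 19.6469
d((13, 5), (20, 16)) = 13.0384
d((13, 5), (-17, 17)) = 32.311
d((13, 5), (15, -8)) = 13.1529
d((11, -15), (14, -7)) = 8.544
d((11, -15), (-6, 0)) = 22.6716
d((11, -15), (20, 16)) = 32.28
d((11, -15), (-17, 17)) = 42.5206
d((11, -15), (15, -8)) = 8.0623
d((14, -7), (-6, 0)) = 21.1896
d((14, -7), (20, 16)) = 23.7697
d((14, -7), (-17, 17)) = 39.2046
d((14, -7), (15, -8)) = 1.4142 <-- minimum
d((-6, 0), (20, 16)) = 30.5287
d((-6, 0), (-17, 17)) = 20.2485
d((-6, 0), (15, -8)) = 22.4722
d((20, 16), (-17, 17)) = 37.0135
d((20, 16), (15, -8)) = 24.5153
d((-17, 17), (15, -8)) = 40.6079

Closest pair: (14, -7) and (15, -8) with distance 1.4142

The closest pair is (14, -7) and (15, -8) with Euclidean distance 1.4142. For 7 points, brute-force pairwise comparison is shown above. For large n, the divide-and-conquer algorithm (sort by x, recurse on halves, check the dividing strip) achieves O(n log n).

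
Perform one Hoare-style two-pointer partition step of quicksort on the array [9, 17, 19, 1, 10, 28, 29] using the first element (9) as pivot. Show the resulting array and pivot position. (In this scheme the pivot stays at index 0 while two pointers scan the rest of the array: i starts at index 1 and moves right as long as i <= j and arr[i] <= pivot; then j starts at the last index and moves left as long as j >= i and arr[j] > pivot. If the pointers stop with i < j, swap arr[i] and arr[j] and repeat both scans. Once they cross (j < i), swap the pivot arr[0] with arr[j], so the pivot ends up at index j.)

Hoare-style two-pointer partition with pivot = 9:

Initial array: [9, 17, 19, 1, 10, 28, 29]

Pointers start at i = 1, j = 6.
i stops at index 1 (arr[1]=17 > 9), j stops at index 3 (arr[3]=1 <= 9): swap arr[1] and arr[3], array becomes [9, 1, 19, 17, 10, 28, 29]
i ends at 2, j ends at 1: the pointers have crossed (j < i), so scanning stops.

Swap pivot arr[0] with arr[1] to place pivot at position 1: [1, 9, 19, 17, 10, 28, 29]
Pivot position: 1

After partitioning with pivot 9, the array becomes [1, 9, 19, 17, 10, 28, 29]. The pivot is placed at index 1. All elements to the left of the pivot are <= 9, and all elements to the right are > 9.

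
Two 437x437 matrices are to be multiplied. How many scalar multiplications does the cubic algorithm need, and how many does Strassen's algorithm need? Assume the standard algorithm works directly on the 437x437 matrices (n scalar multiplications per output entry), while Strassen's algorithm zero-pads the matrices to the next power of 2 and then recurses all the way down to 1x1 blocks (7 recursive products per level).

Matrix multiplication for 437x437 matrices:

Strassen's algorithm requires power-of-2 dimensions. Pad 437x437 to 512x512 (next power of 2).

Standard algorithm: 437^3 = 83453453 multiplications
Strassen's algorithm: 7^(log2(512)) = 7^9 = 40353607 multiplications
Savings: 83453453 - 40353607 = 43099846 multiplications

Standard: 83453453 multiplications (437^3). Strassen: 40353607 multiplications (7^9, after padding to 512x512). Strassen reduces 8 recursive multiplications to 7 at each level.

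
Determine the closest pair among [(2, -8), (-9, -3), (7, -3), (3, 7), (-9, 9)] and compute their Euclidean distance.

Computing all pairwise distances among 5 points:

d((2, -8), (-9, -3)) = 12.083
d((2, -8), (7, -3)) = 7.0711 <-- minimum
d((2, -8), (3, 7)) = 15.0333
d((2, -8), (-9, 9)) = 20.2485
d((-9, -3), (7, -3)) = 16.0
d((-9, -3), (3, 7)) = 15.6205
d((-9, -3), (-9, 9)) = 12.0
d((7, -3), (3, 7)) = 10.7703
d((7, -3), (-9, 9)) = 20.0
d((3, 7), (-9, 9)) = 12.1655

Closest pair: (2, -8) and (7, -3) with distance 7.0711

The closest pair is (2, -8) and (7, -3) with Euclidean distance 7.0711. For 5 points, brute-force pairwise comparison is shown above. For large n, the divide-and-conquer algorithm (sort by x, recurse on halves, check the dividing strip) achieves O(n log n).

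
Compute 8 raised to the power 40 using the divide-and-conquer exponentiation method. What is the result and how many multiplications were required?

Computing 8^40 by squaring (build up from 8^1; each line after the first costs one multiplication):

8^1 = 8
8^2 = (8^1)^2 = 8^2 = 64
8^4 = (8^2)^2 = 64^2 = 4096
8^5 = 8 * 8^4 = 8 * 4096 = 32768
8^10 = (8^5)^2 = 32768^2 = 1073741824
8^20 = (8^10)^2 = 1073741824^2 = 1152921504606846976
8^40 = (8^20)^2 = 1152921504606846976^2 = 1329227995784915872903807060280344576

Result: 1329227995784915872903807060280344576
Multiplications needed: 6 (6 lines after 8^1)

8^40 = 1329227995784915872903807060280344576. Using exponentiation by squaring, this requires 6 multiplications. The key idea: if the exponent is even, square the half-power; if odd, multiply by the base once.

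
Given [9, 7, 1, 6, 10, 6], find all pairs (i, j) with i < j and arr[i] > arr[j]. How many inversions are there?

Finding inversions in [9, 7, 1, 6, 10, 6]:

(0, 1): arr[0]=9 > arr[1]=7
(0, 2): arr[0]=9 > arr[2]=1
(0, 3): arr[0]=9 > arr[3]=6
(0, 5): arr[0]=9 > arr[5]=6
(1, 2): arr[1]=7 > arr[2]=1
(1, 3): arr[1]=7 > arr[3]=6
(1, 5): arr[1]=7 > arr[5]=6
(4, 5): arr[4]=10 > arr[5]=6

Total inversions: 8

The array has 8 inversion(s): (0,1), (0,2), (0,3), (0,5), (1,2), (1,3), (1,5), (4,5). Each pair (i,j) satisfies i < j and arr[i] > arr[j].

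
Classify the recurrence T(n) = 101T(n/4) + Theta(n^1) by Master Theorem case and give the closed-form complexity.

Master Theorem for T(n) = 101T(n/4) + O(n^1):

a = 101, b = 4, c = 1
log_b(a) = log_4(101) = 3.3291

Case 1: c = 1 < log_4(101) = 3.3291
T(n) = O(n^(log_4 101))

For T(n) = 101T(n/4) + O(n^1): log_4(101) = 3.3291. This is Case 1 of the Master Theorem (c < log_b(a), work dominated by leaves), giving O(n^(log_4 101)).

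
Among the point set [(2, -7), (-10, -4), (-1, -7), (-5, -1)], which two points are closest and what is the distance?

Computing all pairwise distances among 4 points:

d((2, -7), (-10, -4)) = 12.3693
d((2, -7), (-1, -7)) = 3.0 <-- minimum
d((2, -7), (-5, -1)) = 9.2195
d((-10, -4), (-1, -7)) = 9.4868
d((-10, -4), (-5, -1)) = 5.831
d((-1, -7), (-5, -1)) = 7.2111

Closest pair: (2, -7) and (-1, -7) with distance 3.0

The closest pair is (2, -7) and (-1, -7) with Euclidean distance 3.0. For 4 points, brute-force pairwise comparison is shown above. For large n, the divide-and-conquer algorithm (sort by x, recurse on halves, check the dividing strip) achieves O(n log n).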